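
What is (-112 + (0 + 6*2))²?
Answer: 10000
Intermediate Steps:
(-112 + (0 + 6*2))² = (-112 + (0 + 12))² = (-112 + 12)² = (-100)² = 10000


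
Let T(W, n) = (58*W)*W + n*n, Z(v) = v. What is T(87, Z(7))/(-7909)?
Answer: -439051/7909 ≈ -55.513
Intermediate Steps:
T(W, n) = n² + 58*W² (T(W, n) = 58*W² + n² = n² + 58*W²)
T(87, Z(7))/(-7909) = (7² + 58*87²)/(-7909) = (49 + 58*7569)*(-1/7909) = (49 + 439002)*(-1/7909) = 439051*(-1/7909) = -439051/7909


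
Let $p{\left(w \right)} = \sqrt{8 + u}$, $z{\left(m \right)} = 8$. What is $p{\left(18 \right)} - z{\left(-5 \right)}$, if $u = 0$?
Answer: $-8 + 2 \sqrt{2} \approx -5.1716$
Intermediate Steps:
$p{\left(w \right)} = 2 \sqrt{2}$ ($p{\left(w \right)} = \sqrt{8 + 0} = \sqrt{8} = 2 \sqrt{2}$)
$p{\left(18 \right)} - z{\left(-5 \right)} = 2 \sqrt{2} - 8 = -8 + 2 \sqrt{2}$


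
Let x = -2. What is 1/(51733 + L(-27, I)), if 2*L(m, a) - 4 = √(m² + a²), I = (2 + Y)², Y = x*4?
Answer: 2/103515 ≈ 1.9321e-5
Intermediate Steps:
Y = -8 (Y = -2*4 = -8)
I = 36 (I = (2 - 8)² = (-6)² = 36)
L(m, a) = 2 + √(a² + m²)/2 (L(m, a) = 2 + √(m² + a²)/2 = 2 + √(a² + m²)/2)
1/(51733 + L(-27, I)) = 1/(51733 + (2 + √(36² + (-27)²)/2)) = 1/(51733 + (2 + √(1296 + 729)/2)) = 1/(51733 + (2 + √2025/2)) = 1/(51733 + (2 + (½)*45)) = 1/(51733 + (2 + 45/2)) = 1/(51733 + 49/2) = 1/(103515/2) = 2/103515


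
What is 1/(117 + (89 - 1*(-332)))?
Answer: 1/538 ≈ 0.0018587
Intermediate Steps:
1/(117 + (89 - 1*(-332))) = 1/(117 + (89 + 332)) = 1/(117 + 421) = 1/538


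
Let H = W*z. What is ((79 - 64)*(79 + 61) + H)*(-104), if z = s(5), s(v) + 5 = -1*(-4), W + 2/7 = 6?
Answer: -1524640/7 ≈ -2.1781e+5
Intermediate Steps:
W = 40/7 (W = -2/7 + 6 = 40/7 ≈ 5.7143)
s(v) = -1 (s(v) = -5 - 1*(-4) = -5 + 4 = -1)
z = -1
H = -40/7 (H = (40/7)*(-1) = -40/7 ≈ -5.7143)
((79 - 64)*(79 + 61) + H)*(-104) = ((79 - 64)*(79 + 61) - 40/7)*(-104) = (15*140 - 40/7)*(-104) = (2100 - 40/7)*(-104) = (14660/7)*(-104) = -1524640/7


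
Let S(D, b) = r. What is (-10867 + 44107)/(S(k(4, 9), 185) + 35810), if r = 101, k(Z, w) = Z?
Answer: 33240/35911 ≈ 0.92562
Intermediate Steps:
S(D, b) = 101
(-10867 + 44107)/(S(k(4, 9), 185) + 35810) = (-10867 + 44107)/(101 + 35810) = 33240/35911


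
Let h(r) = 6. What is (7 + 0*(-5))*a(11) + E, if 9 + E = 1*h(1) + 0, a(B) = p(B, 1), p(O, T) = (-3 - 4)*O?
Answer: -542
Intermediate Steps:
p(O, T) = -7*O
a(B) = -7*B
E = -3 (E = -9 + (1*6 + 0) = -9 + (6 + 0) = -9 + 6 = -3)
(7 + 0*(-5))*a(11) + E = (7 + 0*(-5))*(-7*11) - 3 = (7 + 0)*(-77) - 3 = 7*(-77) - 3 = -539 - 3 = -542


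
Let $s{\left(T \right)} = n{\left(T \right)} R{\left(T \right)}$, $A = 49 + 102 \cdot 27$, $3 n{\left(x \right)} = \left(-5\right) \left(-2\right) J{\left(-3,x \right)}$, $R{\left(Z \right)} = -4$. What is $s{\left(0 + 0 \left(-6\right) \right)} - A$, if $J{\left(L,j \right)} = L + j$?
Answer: $-2763$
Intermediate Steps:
$n{\left(x \right)} = -10 + \frac{10 x}{3}$ ($n{\left(x \right)} = \frac{\left(-5\right) \left(-2\right) \left(-3 + x\right)}{3} = \frac{10 \left(-3 + x\right)}{3} = \frac{-30 + 10 x}{3} = -10 + \frac{10 x}{3}$)
$A = 2803$ ($A = 49 + 2754 = 2803$)
$s{\left(T \right)} = 40 - \frac{40 T}{3}$ ($s{\left(T \right)} = \left(-10 + \frac{10 T}{3}\right) \left(-4\right) = 40 - \frac{40 T}{3}$)
$s{\left(0 + 0 \left(-6\right) \right)} - A = \left(40 - \frac{40 \left(0 + 0 \left(-6\right)\right)}{3}\right) - 2803 = \left(40 - \frac{40 \left(0 + 0\right)}{3}\right) - 2803 = \left(40 - 0\right) - 2803 = \left(40 + 0\right) - 2803 = 40 - 2803 = -2763$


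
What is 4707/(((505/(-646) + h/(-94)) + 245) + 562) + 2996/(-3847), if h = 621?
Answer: 238526783681/46698379076 ≈ 5.1078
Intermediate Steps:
4707/(((505/(-646) + h/(-94)) + 245) + 562) + 2996/(-3847) = 4707/(((505/(-646) + 621/(-94)) + 245) + 562) + 2996/(-3847) = 4707/(((505*(-1/646) + 621*(-1/94)) + 245) + 562) + 2996*(-1/3847) = 4707/(((-505/646 - 621/94) + 245) + 562) - 2996/3847 = 4707/((-112159/15181 + 245) + 562) - 2996/3847 = 4707/(3607186/15181 + 562) - 2996/3847 = 4707/(12138908/15181) - 2996/3847 = 4707*(15181/12138908) - 2996/3847 = 71456967/12138908 - 2996/3847 = 238526783681/46698379076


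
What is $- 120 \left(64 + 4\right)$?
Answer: $-8160$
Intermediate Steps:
$- 120 \left(64 + 4\right) = \left(-120\right) 68 = -8160$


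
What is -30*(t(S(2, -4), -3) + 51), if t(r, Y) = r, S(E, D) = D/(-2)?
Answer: -1590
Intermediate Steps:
S(E, D) = -D/2 (S(E, D) = D*(-½) = -D/2)
-30*(t(S(2, -4), -3) + 51) = -30*(-½*(-4) + 51) = -30*(2 + 51) = -30*53 = -1590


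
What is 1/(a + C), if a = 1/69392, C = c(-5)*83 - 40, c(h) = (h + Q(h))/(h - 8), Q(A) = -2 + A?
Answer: 902096/33030605 ≈ 0.027311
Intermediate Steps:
c(h) = (-2 + 2*h)/(-8 + h) (c(h) = (h + (-2 + h))/(h - 8) = (-2 + 2*h)/(-8 + h))
C = 476/13 (C = (2*(-1 - 5)/(-8 - 5))*83 - 40 = (2*(-6)/(-13))*83 - 40 = (2*(-1/13)*(-6))*83 - 40 = (12/13)*83 - 40 = 996/13 - 40 = 476/13 ≈ 36.615)
a = 1/69392 ≈ 1.4411e-5
1/(a + C) = 1/(1/69392 + 476/13) = 1/(33030605/902096) = 902096/33030605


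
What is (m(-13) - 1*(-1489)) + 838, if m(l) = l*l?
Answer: 2496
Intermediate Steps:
m(l) = l²
(m(-13) - 1*(-1489)) + 838 = ((-13)² - 1*(-1489)) + 838 = (169 + 1489) + 838 = 1658 + 838 = 2496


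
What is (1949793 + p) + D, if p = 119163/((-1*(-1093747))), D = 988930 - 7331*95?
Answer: 2452484954829/1093747 ≈ 2.2423e+6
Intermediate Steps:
D = 292485 (D = 988930 - 1*696445 = 988930 - 696445 = 292485)
p = 119163/1093747 ≈ 0.10895
(1949793 + p) + D = (1949793 + 119163/1093747) + 292485 = 2132580363534/1093747 + 292485 = 2452484954829/1093747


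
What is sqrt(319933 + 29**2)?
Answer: sqrt(320774) ≈ 566.37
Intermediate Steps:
sqrt(319933 + 29**2) = sqrt(319933 + 841) = sqrt(320774)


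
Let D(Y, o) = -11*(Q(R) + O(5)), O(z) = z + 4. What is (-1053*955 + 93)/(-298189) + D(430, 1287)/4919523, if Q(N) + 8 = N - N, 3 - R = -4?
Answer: 4946685325927/1466947643847 ≈ 3.3721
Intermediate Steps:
R = 7 (R = 3 - 1*(-4) = 3 + 4 = 7)
Q(N) = -8 (Q(N) = -8 + (N - N) = -8 + 0 = -8)
O(z) = 4 + z
D(Y, o) = -11 (D(Y, o) = -11*(-8 + (4 + 5)) = -11*(-8 + 9) = -11*1 = -11)
(-1053*955 + 93)/(-298189) + D(430, 1287)/4919523 = (-1053*955 + 93)/(-298189) - 11/4919523 = (-1005615 + 93)*(-1/298189) - 11*1/4919523 = -1005522*(-1/298189) - 11/4919523 = 1005522/298189 - 11/4919523 = 4946685325927/1466947643847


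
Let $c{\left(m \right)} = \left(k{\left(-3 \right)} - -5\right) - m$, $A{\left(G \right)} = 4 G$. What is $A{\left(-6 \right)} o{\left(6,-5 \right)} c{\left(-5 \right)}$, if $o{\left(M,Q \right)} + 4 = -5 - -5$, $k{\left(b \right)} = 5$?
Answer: $1440$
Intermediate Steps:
$o{\left(M,Q \right)} = -4$ ($o{\left(M,Q \right)} = -4 - 0 = -4 + \left(-5 + 5\right) = -4 + 0 = -4$)
$c{\left(m \right)} = 10 - m$ ($c{\left(m \right)} = \left(5 - -5\right) - m = \left(5 + 5\right) - m = 10 - m$)
$A{\left(-6 \right)} o{\left(6,-5 \right)} c{\left(-5 \right)} = 4 \left(-6\right) \left(-4\right) \left(10 - -5\right) = \left(-24\right) \left(-4\right) \left(10 + 5\right) = 96 \cdot 15 = 1440$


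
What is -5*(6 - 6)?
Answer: 0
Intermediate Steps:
-5*(6 - 6) = -5*0 = 0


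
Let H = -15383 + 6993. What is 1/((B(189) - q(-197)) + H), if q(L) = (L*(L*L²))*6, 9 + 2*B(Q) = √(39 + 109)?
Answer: -36147357122/326657856726351030573 - 4*√37/326657856726351030573 ≈ -1.1066e-10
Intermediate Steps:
H = -8390
B(Q) = -9/2 + √37 (B(Q) = -9/2 + √(39 + 109)/2 = -9/2 + √148/2 = -9/2 + (2*√37)/2 = -9/2 + √37)
q(L) = 6*L⁴ (q(L) = (L*L³)*6 = L⁴*6 = 6*L⁴)
1/((B(189) - q(-197)) + H) = 1/(((-9/2 + √37) - 6*(-197)⁴) - 8390) = 1/(((-9/2 + √37) - 6*1506138481) - 8390) = 1/(((-9/2 + √37) - 1*9036830886) - 8390) = 1/(((-9/2 + √37) - 9036830886) - 8390) = 1/((-18073661781/2 + √37) - 8390) = 1/(-18073678561/2 + √37)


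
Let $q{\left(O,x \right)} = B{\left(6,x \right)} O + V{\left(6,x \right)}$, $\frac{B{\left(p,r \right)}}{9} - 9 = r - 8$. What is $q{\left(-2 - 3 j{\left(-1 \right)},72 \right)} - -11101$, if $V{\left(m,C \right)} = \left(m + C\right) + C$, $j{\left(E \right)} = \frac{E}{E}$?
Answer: $7966$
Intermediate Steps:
$B{\left(p,r \right)} = 9 + 9 r$ ($B{\left(p,r \right)} = 81 + 9 \left(r - 8\right) = 81 + 9 \left(-8 + r\right) = 81 + \left(-72 + 9 r\right) = 9 + 9 r$)
$j{\left(E \right)} = 1$
$V{\left(m,C \right)} = m + 2 C$ ($V{\left(m,C \right)} = \left(C + m\right) + C = m + 2 C$)
$q{\left(O,x \right)} = 6 + 2 x + O \left(9 + 9 x\right)$ ($q{\left(O,x \right)} = \left(9 + 9 x\right) O + \left(6 + 2 x\right) = O \left(9 + 9 x\right) + \left(6 + 2 x\right) = 6 + 2 x + O \left(9 + 9 x\right)$)
$q{\left(-2 - 3 j{\left(-1 \right)},72 \right)} - -11101 = \left(6 + 2 \cdot 72 + 9 \left(-2 - 3\right) \left(1 + 72\right)\right) - -11101 = \left(6 + 144 + 9 \left(-2 - 3\right) 73\right) + 11101 = \left(6 + 144 + 9 \left(-5\right) 73\right) + 11101 = \left(6 + 144 - 3285\right) + 11101 = -3135 + 11101 = 7966$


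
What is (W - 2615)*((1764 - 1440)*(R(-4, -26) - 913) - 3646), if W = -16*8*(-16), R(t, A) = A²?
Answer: 45606078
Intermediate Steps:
W = 2048 (W = -128*(-16) = 2048)
(W - 2615)*((1764 - 1440)*(R(-4, -26) - 913) - 3646) = (2048 - 2615)*((1764 - 1440)*((-26)² - 913) - 3646) = -567*(324*(676 - 913) - 3646) = -567*(324*(-237) - 3646) = -567*(-76788 - 3646) = -567*(-80434) = 45606078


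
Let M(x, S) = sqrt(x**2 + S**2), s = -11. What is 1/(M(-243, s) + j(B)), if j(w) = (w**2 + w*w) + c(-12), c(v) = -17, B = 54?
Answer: 1163/6751011 - sqrt(59170)/33755055 ≈ 0.00016506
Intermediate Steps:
j(w) = -17 + 2*w**2 (j(w) = (w**2 + w*w) - 17 = (w**2 + w**2) - 17 = 2*w**2 - 17 = -17 + 2*w**2)
M(x, S) = sqrt(S**2 + x**2)
1/(M(-243, s) + j(B)) = 1/(sqrt((-11)**2 + (-243)**2) + (-17 + 2*54**2)) = 1/(sqrt(121 + 59049) + (-17 + 2*2916)) = 1/(sqrt(59170) + (-17 + 5832)) = 1/(sqrt(59170) + 5815) = 1/(5815 + sqrt(59170))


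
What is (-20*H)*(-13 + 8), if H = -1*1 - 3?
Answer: -400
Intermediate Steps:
H = -4 (H = -1 - 3 = -4)
(-20*H)*(-13 + 8) = (-20*(-4))*(-13 + 8) = 80*(-5) = -400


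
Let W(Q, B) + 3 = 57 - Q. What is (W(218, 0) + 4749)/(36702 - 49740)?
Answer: -4585/13038 ≈ -0.35166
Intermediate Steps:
W(Q, B) = 54 - Q (W(Q, B) = -3 + (57 - Q) = 54 - Q)
(W(218, 0) + 4749)/(36702 - 49740) = ((54 - 1*218) + 4749)/(36702 - 49740) = ((54 - 218) + 4749)/(-13038) = (-164 + 4749)*(-1/13038) = 4585*(-1/13038) = -4585/13038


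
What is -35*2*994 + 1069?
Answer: -68511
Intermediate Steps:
-35*2*994 + 1069 = -70*994 + 1069 = -69580 + 1069 = -68511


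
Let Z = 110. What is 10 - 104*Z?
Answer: -11430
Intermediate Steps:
10 - 104*Z = 10 - 104*110 = 10 - 11440 = -11430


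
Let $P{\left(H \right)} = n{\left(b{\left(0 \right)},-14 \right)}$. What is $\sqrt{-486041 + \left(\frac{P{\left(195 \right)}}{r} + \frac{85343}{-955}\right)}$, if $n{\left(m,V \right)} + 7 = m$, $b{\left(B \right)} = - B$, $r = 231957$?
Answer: $\frac{i \sqrt{21905167500100710465}}{6712695} \approx 697.23 i$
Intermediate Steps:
$n{\left(m,V \right)} = -7 + m$
$P{\left(H \right)} = -7$ ($P{\left(H \right)} = -7 - 0 = -7 + 0 = -7$)
$\sqrt{-486041 + \left(\frac{P{\left(195 \right)}}{r} + \frac{85343}{-955}\right)} = \sqrt{-486041 + \left(- \frac{7}{231957} + \frac{85343}{-955}\right)} = \sqrt{-486041 + \left(\left(-7\right) \frac{1}{231957} + 85343 \left(- \frac{1}{955}\right)\right)} = \sqrt{-486041 - \frac{19795912936}{221518935}} = \sqrt{- \frac{107687080599271}{221518935}} = \frac{i \sqrt{21905167500100710465}}{6712695}$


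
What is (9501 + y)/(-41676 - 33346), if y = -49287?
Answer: 19893/37511 ≈ 0.53032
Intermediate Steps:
(9501 + y)/(-41676 - 33346) = (9501 - 49287)/(-41676 - 33346) = -39786/(-75022) = -39786*(-1/75022) = 19893/37511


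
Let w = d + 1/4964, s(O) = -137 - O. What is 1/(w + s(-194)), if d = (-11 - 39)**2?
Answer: 4964/12692949 ≈ 0.00039108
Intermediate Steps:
d = 2500 (d = (-50)**2 = 2500)
w = 12410001/4964 (w = 2500 + 1/4964 = 12410001/4964 ≈ 2500.0)
1/(w + s(-194)) = 1/(12410001/4964 + (-137 - 1*(-194))) = 1/(12410001/4964 + (-137 + 194)) = 1/(12410001/4964 + 57) = 1/(12692949/4964) = 4964/12692949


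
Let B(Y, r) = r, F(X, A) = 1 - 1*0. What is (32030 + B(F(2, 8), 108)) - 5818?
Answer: 26320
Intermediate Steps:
F(X, A) = 1 (F(X, A) = 1 + 0 = 1)
(32030 + B(F(2, 8), 108)) - 5818 = (32030 + 108) - 5818 = 32138 - 5818 = 26320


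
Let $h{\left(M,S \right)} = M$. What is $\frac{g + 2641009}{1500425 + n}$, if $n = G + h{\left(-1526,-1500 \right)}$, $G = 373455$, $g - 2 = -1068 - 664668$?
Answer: $\frac{658425}{624118} \approx 1.055$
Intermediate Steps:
$g = -665734$ ($g = 2 - 665736 = -665734$)
$n = 371929$ ($n = 373455 - 1526 = 371929$)
$\frac{g + 2641009}{1500425 + n} = \frac{-665734 + 2641009}{1500425 + 371929} = \frac{1975275}{1872354} = 1975275 \cdot \frac{1}{1872354} = \frac{658425}{624118}$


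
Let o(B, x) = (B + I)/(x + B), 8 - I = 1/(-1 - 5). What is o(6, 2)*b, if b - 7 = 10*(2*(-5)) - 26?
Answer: -10115/48 ≈ -210.73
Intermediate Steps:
b = -119 (b = 7 + (10*(2*(-5)) - 26) = 7 + (10*(-10) - 26) = 7 + (-100 - 26) = 7 - 126 = -119)
I = 49/6 (I = 8 - 1/(-1 - 5) = 8 - 1/(-6) = 8 - 1*(-⅙) = 8 + ⅙ = 49/6 ≈ 8.1667)
o(B, x) = (49/6 + B)/(B + x) (o(B, x) = (B + 49/6)/(x + B) = (49/6 + B)/(B + x))
o(6, 2)*b = ((49/6 + 6)/(6 + 2))*(-119) = ((85/6)/8)*(-119) = ((⅛)*(85/6))*(-119) = (85/48)*(-119) = -10115/48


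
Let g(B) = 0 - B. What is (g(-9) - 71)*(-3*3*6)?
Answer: 3348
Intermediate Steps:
g(B) = -B
(g(-9) - 71)*(-3*3*6) = (-1*(-9) - 71)*(-3*3*6) = (9 - 71)*(-9*6) = -62*(-54) = 3348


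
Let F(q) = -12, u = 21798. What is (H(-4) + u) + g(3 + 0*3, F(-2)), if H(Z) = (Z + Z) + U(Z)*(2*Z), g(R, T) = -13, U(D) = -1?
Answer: 21785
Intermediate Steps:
H(Z) = 0 (H(Z) = (Z + Z) - 2*Z = 2*Z - 2*Z = 0)
(H(-4) + u) + g(3 + 0*3, F(-2)) = (0 + 21798) - 13 = 21798 - 13 = 21785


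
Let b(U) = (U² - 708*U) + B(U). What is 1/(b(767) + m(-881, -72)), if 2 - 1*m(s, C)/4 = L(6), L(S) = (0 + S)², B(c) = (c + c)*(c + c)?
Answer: 1/2398273 ≈ 4.1697e-7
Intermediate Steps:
B(c) = 4*c² (B(c) = (2*c)*(2*c) = 4*c²)
L(S) = S²
m(s, C) = -136 (m(s, C) = 8 - 4*6² = 8 - 4*36 = 8 - 144 = -136)
b(U) = -708*U + 5*U² (b(U) = (U² - 708*U) + 4*U² = -708*U + 5*U²)
1/(b(767) + m(-881, -72)) = 1/(767*(-708 + 5*767) - 136) = 1/(767*(-708 + 3835) - 136) = 1/(767*3127 - 136) = 1/(2398409 - 136) = 1/2398273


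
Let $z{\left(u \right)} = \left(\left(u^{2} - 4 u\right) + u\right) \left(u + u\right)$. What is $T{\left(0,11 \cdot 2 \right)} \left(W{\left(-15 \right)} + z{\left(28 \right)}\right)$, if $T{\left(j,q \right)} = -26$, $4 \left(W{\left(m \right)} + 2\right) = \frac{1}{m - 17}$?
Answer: $- \frac{65225459}{64} \approx -1.0191 \cdot 10^{6}$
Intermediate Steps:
$W{\left(m \right)} = -2 + \frac{1}{4 \left(-17 + m\right)}$ ($W{\left(m \right)} = -2 + \frac{1}{4 \left(m - 17\right)} = -2 + \frac{1}{4 \left(-17 + m\right)}$)
$z{\left(u \right)} = 2 u \left(u^{2} - 3 u\right)$ ($z{\left(u \right)} = \left(u^{2} - 3 u\right) 2 u = 2 u \left(u^{2} - 3 u\right)$)
$T{\left(0,11 \cdot 2 \right)} \left(W{\left(-15 \right)} + z{\left(28 \right)}\right) = - 26 \left(\frac{137 - -120}{4 \left(-17 - 15\right)} + 2 \cdot 28^{2} \left(-3 + 28\right)\right) = - 26 \left(\frac{137 + 120}{4 \left(-32\right)} + 2 \cdot 784 \cdot 25\right) = - 26 \left(\frac{1}{4} \left(- \frac{1}{32}\right) 257 + 39200\right) = - 26 \left(- \frac{257}{128} + 39200\right) = \left(-26\right) \frac{5017343}{128} = - \frac{65225459}{64}$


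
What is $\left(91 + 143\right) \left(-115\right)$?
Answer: $-26910$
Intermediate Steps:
$\left(91 + 143\right) \left(-115\right) = 234 \left(-115\right) = -26910$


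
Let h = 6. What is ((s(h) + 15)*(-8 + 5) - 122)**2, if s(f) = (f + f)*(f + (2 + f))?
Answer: 450241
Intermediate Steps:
s(f) = 2*f*(2 + 2*f) (s(f) = (2*f)*(2 + 2*f) = 2*f*(2 + 2*f))
((s(h) + 15)*(-8 + 5) - 122)**2 = ((4*6*(1 + 6) + 15)*(-8 + 5) - 122)**2 = ((4*6*7 + 15)*(-3) - 122)**2 = ((168 + 15)*(-3) - 122)**2 = (183*(-3) - 122)**2 = (-549 - 122)**2 = (-671)**2 = 450241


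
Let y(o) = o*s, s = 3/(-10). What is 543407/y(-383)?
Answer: 5434070/1149 ≈ 4729.4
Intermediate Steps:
s = -3/10 (s = 3*(-1/10) = -3/10 ≈ -0.30000)
y(o) = -3*o/10 (y(o) = o*(-3/10) = -3*o/10)
543407/y(-383) = 543407/((-3/10*(-383))) = 543407/(1149/10) = 543407*(10/1149) = 5434070/1149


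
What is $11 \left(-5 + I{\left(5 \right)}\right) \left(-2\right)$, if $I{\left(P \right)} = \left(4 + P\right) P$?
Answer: $-880$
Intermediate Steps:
$I{\left(P \right)} = P \left(4 + P\right)$
$11 \left(-5 + I{\left(5 \right)}\right) \left(-2\right) = 11 \left(-5 + 5 \left(4 + 5\right)\right) \left(-2\right) = 11 \left(-5 + 5 \cdot 9\right) \left(-2\right) = 11 \left(-5 + 45\right) \left(-2\right) = 11 \cdot 40 \left(-2\right) = 11 \left(-80\right) = -880$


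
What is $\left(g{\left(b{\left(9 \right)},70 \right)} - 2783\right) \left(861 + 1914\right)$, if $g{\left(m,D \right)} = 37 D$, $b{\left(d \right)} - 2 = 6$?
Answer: $-535575$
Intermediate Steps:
$b{\left(d \right)} = 8$ ($b{\left(d \right)} = 2 + 6 = 8$)
$\left(g{\left(b{\left(9 \right)},70 \right)} - 2783\right) \left(861 + 1914\right) = \left(37 \cdot 70 - 2783\right) \left(861 + 1914\right) = \left(2590 - 2783\right) 2775 = \left(-193\right) 2775 = -535575$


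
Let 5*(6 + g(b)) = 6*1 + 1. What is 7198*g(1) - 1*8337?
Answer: -207239/5 ≈ -41448.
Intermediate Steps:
g(b) = -23/5 (g(b) = -6 + (6*1 + 1)/5 = -6 + (6 + 1)/5 = -6 + (⅕)*7 = -6 + 7/5 = -23/5)
7198*g(1) - 1*8337 = 7198*(-23/5) - 1*8337 = -165554/5 - 8337 = -207239/5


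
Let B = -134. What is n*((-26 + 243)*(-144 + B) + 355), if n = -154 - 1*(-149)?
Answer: 299855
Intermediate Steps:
n = -5 (n = -154 + 149 = -5)
n*((-26 + 243)*(-144 + B) + 355) = -5*((-26 + 243)*(-144 - 134) + 355) = -5*(217*(-278) + 355) = -5*(-60326 + 355) = -5*(-59971) = 299855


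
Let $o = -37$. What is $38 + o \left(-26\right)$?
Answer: $1000$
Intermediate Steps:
$38 + o \left(-26\right) = 38 - -962 = 38 + 962 = 1000$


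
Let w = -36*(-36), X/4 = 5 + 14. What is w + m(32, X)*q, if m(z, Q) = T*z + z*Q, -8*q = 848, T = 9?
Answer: -287024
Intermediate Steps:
X = 76 (X = 4*(5 + 14) = 4*19 = 76)
q = -106 (q = -⅛*848 = -106)
w = 1296
m(z, Q) = 9*z + Q*z (m(z, Q) = 9*z + z*Q = 9*z + Q*z)
w + m(32, X)*q = 1296 + (32*(9 + 76))*(-106) = 1296 + (32*85)*(-106) = 1296 + 2720*(-106) = 1296 - 288320 = -287024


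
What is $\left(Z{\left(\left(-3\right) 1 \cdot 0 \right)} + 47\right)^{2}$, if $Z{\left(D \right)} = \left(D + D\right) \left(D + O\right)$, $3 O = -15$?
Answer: $2209$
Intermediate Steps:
$O = -5$ ($O = \frac{1}{3} \left(-15\right) = -5$)
$Z{\left(D \right)} = 2 D \left(-5 + D\right)$ ($Z{\left(D \right)} = \left(D + D\right) \left(D - 5\right) = 2 D \left(-5 + D\right)$)
$\left(Z{\left(\left(-3\right) 1 \cdot 0 \right)} + 47\right)^{2} = \left(2 \left(-3\right) 1 \cdot 0 \left(-5 + \left(-3\right) 1 \cdot 0\right) + 47\right)^{2} = \left(2 \left(\left(-3\right) 0\right) \left(-5 - 0\right) + 47\right)^{2} = \left(2 \cdot 0 \left(-5 + 0\right) + 47\right)^{2} = \left(2 \cdot 0 \left(-5\right) + 47\right)^{2} = \left(0 + 47\right)^{2} = 47^{2} = 2209$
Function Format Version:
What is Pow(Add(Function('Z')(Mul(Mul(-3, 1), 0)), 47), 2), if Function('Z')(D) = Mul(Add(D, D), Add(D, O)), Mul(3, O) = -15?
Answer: 2209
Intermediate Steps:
O = -5 (O = Mul(Rational(1, 3), -15) = -5)
Function('Z')(D) = Mul(2, D, Add(-5, D)) (Function('Z')(D) = Mul(Add(D, D), Add(D, -5)) = Mul(Mul(2, D), Add(-5, D)) = Mul(2, D, Add(-5, D)))
Pow(Add(Function('Z')(Mul(Mul(-3, 1), 0)), 47), 2) = Pow(Add(Mul(2, Mul(Mul(-3, 1), 0), Add(-5, Mul(Mul(-3, 1), 0))), 47), 2) = Pow(Add(Mul(2, Mul(-3, 0), Add(-5, Mul(-3, 0))), 47), 2) = Pow(Add(Mul(2, 0, Add(-5, 0)), 47), 2) = Pow(Add(Mul(2, 0, -5), 47), 2) = Pow(Add(0, 47), 2) = Pow(47, 2) = 2209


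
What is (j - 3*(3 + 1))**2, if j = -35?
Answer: 2209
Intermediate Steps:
(j - 3*(3 + 1))**2 = (-35 - 3*(3 + 1))**2 = (-35 - 3*4)**2 = (-35 - 12)**2 = (-47)**2 = 2209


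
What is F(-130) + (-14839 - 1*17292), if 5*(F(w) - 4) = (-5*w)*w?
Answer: -49027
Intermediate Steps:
F(w) = 4 - w² (F(w) = 4 + ((-5*w)*w)/5 = 4 + (-5*w²)/5 = 4 - w²)
F(-130) + (-14839 - 1*17292) = (4 - 1*(-130)²) + (-14839 - 1*17292) = (4 - 1*16900) + (-14839 - 17292) = (4 - 16900) - 32131 = -16896 - 32131 = -49027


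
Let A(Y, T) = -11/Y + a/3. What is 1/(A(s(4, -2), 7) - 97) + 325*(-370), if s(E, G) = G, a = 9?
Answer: -21284252/177 ≈ -1.2025e+5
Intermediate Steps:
A(Y, T) = 3 - 11/Y (A(Y, T) = -11/Y + 9/3 = -11/Y + 9*(1/3) = -11/Y + 3 = 3 - 11/Y)
1/(A(s(4, -2), 7) - 97) + 325*(-370) = 1/((3 - 11/(-2)) - 97) + 325*(-370) = 1/((3 - 11*(-1/2)) - 97) - 120250 = 1/((3 + 11/2) - 97) - 120250 = 1/(17/2 - 97) - 120250 = 1/(-177/2) - 120250 = -2/177 - 120250 = -21284252/177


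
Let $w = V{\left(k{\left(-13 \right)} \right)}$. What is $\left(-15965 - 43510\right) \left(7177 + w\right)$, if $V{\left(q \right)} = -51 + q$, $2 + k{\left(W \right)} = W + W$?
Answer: $-422153550$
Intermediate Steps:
$k{\left(W \right)} = -2 + 2 W$ ($k{\left(W \right)} = -2 + \left(W + W\right) = -2 + 2 W$)
$w = -79$ ($w = -51 + \left(-2 + 2 \left(-13\right)\right) = -51 - 28 = -79$)
$\left(-15965 - 43510\right) \left(7177 + w\right) = \left(-15965 - 43510\right) \left(7177 - 79\right) = \left(-59475\right) 7098 = -422153550$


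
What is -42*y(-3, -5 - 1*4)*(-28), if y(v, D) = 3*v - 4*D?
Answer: 31752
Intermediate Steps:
y(v, D) = -4*D + 3*v
-42*y(-3, -5 - 1*4)*(-28) = -42*(-4*(-5 - 1*4) + 3*(-3))*(-28) = -42*(-4*(-5 - 4) - 9)*(-28) = -42*(-4*(-9) - 9)*(-28) = -42*(36 - 9)*(-28) = -42*27*(-28) = -1134*(-28) = 31752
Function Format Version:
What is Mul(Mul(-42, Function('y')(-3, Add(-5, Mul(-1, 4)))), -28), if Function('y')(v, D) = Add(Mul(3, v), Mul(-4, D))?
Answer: 31752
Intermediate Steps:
Function('y')(v, D) = Add(Mul(-4, D), Mul(3, v))
Mul(Mul(-42, Function('y')(-3, Add(-5, Mul(-1, 4)))), -28) = Mul(Mul(-42, Add(Mul(-4, Add(-5, Mul(-1, 4))), Mul(3, -3))), -28) = Mul(Mul(-42, Add(Mul(-4, Add(-5, -4)), -9)), -28) = Mul(Mul(-42, Add(Mul(-4, -9), -9)), -28) = Mul(Mul(-42, Add(36, -9)), -28) = Mul(Mul(-42, 27), -28) = Mul(-1134, -28) = 31752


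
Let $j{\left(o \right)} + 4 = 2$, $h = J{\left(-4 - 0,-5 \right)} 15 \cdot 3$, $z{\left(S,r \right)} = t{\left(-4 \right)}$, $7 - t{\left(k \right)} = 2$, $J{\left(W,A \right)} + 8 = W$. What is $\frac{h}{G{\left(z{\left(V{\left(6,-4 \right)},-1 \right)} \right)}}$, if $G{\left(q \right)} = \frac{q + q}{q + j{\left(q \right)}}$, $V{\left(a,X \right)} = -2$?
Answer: $-162$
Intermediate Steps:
$J{\left(W,A \right)} = -8 + W$
$t{\left(k \right)} = 5$ ($t{\left(k \right)} = 7 - 2 = 5$)
$z{\left(S,r \right)} = 5$
$h = -540$ ($h = \left(-8 - 4\right) 15 \cdot 3 = \left(-12\right) 15 \cdot 3 = \left(-180\right) 3 = -540$)
$j{\left(o \right)} = -2$ ($j{\left(o \right)} = -4 + 2 = -2$)
$G{\left(q \right)} = \frac{2 q}{-2 + q}$ ($G{\left(q \right)} = \frac{q + q}{q - 2} = \frac{2 q}{-2 + q}$)
$\frac{h}{G{\left(z{\left(V{\left(6,-4 \right)},-1 \right)} \right)}} = - \frac{540}{2 \cdot 5 \frac{1}{-2 + 5}} = - \frac{540}{2 \cdot 5 \cdot \frac{1}{3}} = - \frac{540}{\frac{10}{3}} = \left(-540\right) \frac{3}{10} = -162$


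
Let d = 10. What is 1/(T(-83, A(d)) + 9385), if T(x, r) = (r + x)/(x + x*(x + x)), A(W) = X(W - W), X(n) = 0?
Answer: 165/1548524 ≈ 0.00010655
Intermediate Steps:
A(W) = 0
T(x, r) = (r + x)/(x + 2*x²) (T(x, r) = (r + x)/(x + x*(2*x)) = (r + x)/(x + 2*x²))
1/(T(-83, A(d)) + 9385) = 1/((0 - 83)/((-83)*(1 + 2*(-83))) + 9385) = 1/(-1/83*(-83)/(1 - 166) + 9385) = 1/(-1/83*(-83)/(-165) + 9385) = 1/(-1/83*(-1/165)*(-83) + 9385) = 1/(-1/165 + 9385) = 1/(1548524/165) = 165/1548524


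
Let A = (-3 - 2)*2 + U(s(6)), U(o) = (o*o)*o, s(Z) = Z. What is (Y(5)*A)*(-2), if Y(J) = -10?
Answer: 4120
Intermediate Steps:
U(o) = o**3 (U(o) = o**2*o = o**3)
A = 206 (A = (-3 - 2)*2 + 6**3 = -5*2 + 216 = -10 + 216 = 206)
(Y(5)*A)*(-2) = -10*206*(-2) = -2060*(-2) = 4120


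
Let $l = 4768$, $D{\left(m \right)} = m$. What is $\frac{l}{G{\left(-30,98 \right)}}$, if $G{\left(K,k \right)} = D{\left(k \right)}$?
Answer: $\frac{2384}{49} \approx 48.653$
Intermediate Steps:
$G{\left(K,k \right)} = k$
$\frac{l}{G{\left(-30,98 \right)}} = \frac{4768}{98} = 4768 \cdot \frac{1}{98} = \frac{2384}{49}$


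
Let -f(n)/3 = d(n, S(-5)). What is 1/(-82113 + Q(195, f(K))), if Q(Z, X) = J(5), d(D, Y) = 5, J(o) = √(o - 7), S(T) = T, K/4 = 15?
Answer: -82113/6742544771 - I*√2/6742544771 ≈ -1.2178e-5 - 2.0974e-10*I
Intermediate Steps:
K = 60 (K = 4*15 = 60)
J(o) = √(-7 + o)
f(n) = -15 (f(n) = -3*5 = -15)
Q(Z, X) = I*√2 (Q(Z, X) = √(-7 + 5) = √(-2) = I*√2)
1/(-82113 + Q(195, f(K))) = 1/(-82113 + I*√2)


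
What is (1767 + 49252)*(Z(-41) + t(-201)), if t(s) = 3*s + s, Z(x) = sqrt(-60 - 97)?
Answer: -41019276 + 51019*I*sqrt(157) ≈ -4.1019e+7 + 6.3927e+5*I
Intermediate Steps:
Z(x) = I*sqrt(157) (Z(x) = sqrt(-157) = I*sqrt(157))
t(s) = 4*s
(1767 + 49252)*(Z(-41) + t(-201)) = (1767 + 49252)*(I*sqrt(157) + 4*(-201)) = 51019*(I*sqrt(157) - 804) = 51019*(-804 + I*sqrt(157)) = -41019276 + 51019*I*sqrt(157)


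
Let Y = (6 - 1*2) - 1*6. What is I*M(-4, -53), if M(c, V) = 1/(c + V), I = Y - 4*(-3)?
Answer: -10/57 ≈ -0.17544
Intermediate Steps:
Y = -2 (Y = (6 - 2) - 6 = 4 - 6 = -2)
I = 10 (I = -2 - 4*(-3) = -2 + 12 = 10)
M(c, V) = 1/(V + c)
I*M(-4, -53) = 10/(-53 - 4) = 10/(-57) = 10*(-1/57) = -10/57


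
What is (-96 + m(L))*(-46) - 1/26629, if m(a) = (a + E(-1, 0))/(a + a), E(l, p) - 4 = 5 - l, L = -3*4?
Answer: 704949511/159774 ≈ 4412.2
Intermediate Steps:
L = -12
E(l, p) = 9 - l (E(l, p) = 4 + (5 - l) = 9 - l)
m(a) = (10 + a)/(2*a) (m(a) = (a + (9 - 1*(-1)))/(a + a) = (a + (9 + 1))/((2*a)) = (a + 10)*(1/(2*a)) = (10 + a)*(1/(2*a)) = (10 + a)/(2*a))
(-96 + m(L))*(-46) - 1/26629 = (-96 + (½)*(10 - 12)/(-12))*(-46) - 1/26629 = (-96 + (½)*(-1/12)*(-2))*(-46) - 1*1/26629 = (-96 + 1/12)*(-46) - 1/26629 = -1151/12*(-46) - 1/26629 = 26473/6 - 1/26629 = 704949511/159774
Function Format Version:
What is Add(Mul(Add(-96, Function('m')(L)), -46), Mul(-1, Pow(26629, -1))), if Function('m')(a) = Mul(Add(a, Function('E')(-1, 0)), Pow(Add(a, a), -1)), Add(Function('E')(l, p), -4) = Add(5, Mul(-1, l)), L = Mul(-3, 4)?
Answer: Rational(704949511, 159774) ≈ 4412.2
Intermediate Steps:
L = -12
Function('E')(l, p) = Add(9, Mul(-1, l)) (Function('E')(l, p) = Add(4, Add(5, Mul(-1, l))) = Add(9, Mul(-1, l)))
Function('m')(a) = Mul(Rational(1, 2), Pow(a, -1), Add(10, a)) (Function('m')(a) = Mul(Add(a, Add(9, Mul(-1, -1))), Pow(Add(a, a), -1)) = Mul(Add(a, Add(9, 1)), Pow(Mul(2, a), -1)) = Mul(Add(a, 10), Mul(Rational(1, 2), Pow(a, -1))) = Mul(Add(10, a), Mul(Rational(1, 2), Pow(a, -1))) = Mul(Rational(1, 2), Pow(a, -1), Add(10, a)))
Add(Mul(Add(-96, Function('m')(L)), -46), Mul(-1, Pow(26629, -1))) = Add(Mul(Add(-96, Mul(Rational(1, 2), Pow(-12, -1), Add(10, -12))), -46), Mul(-1, Pow(26629, -1))) = Add(Mul(Add(-96, Mul(Rational(1, 2), Rational(-1, 12), -2)), -46), Mul(-1, Rational(1, 26629))) = Add(Mul(Add(-96, Rational(1, 12)), -46), Rational(-1, 26629)) = Add(Mul(Rational(-1151, 12), -46), Rational(-1, 26629)) = Add(Rational(26473, 6), Rational(-1, 26629)) = Rational(704949511, 159774)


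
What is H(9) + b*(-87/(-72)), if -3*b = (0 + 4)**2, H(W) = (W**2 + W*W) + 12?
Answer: 1508/9 ≈ 167.56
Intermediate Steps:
H(W) = 12 + 2*W**2 (H(W) = (W**2 + W**2) + 12 = 2*W**2 + 12 = 12 + 2*W**2)
b = -16/3 (b = -(0 + 4)**2/3 = -1/3*4**2 = -1/3*16 = -16/3 ≈ -5.3333)
H(9) + b*(-87/(-72)) = (12 + 2*9**2) - (-464)/(-72) = (12 + 2*81) - (-464)*(-1)/72 = (12 + 162) - 16/3*29/24 = 174 - 58/9 = 1508/9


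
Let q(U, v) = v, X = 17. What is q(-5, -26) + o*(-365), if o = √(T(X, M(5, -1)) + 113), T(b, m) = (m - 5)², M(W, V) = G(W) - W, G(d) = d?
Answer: -26 - 365*√138 ≈ -4313.8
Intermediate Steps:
M(W, V) = 0 (M(W, V) = W - W = 0)
T(b, m) = (-5 + m)²
o = √138 (o = √((-5 + 0)² + 113) = √((-5)² + 113) = √(25 + 113) = √138 ≈ 11.747)
q(-5, -26) + o*(-365) = -26 + √138*(-365) = -26 - 365*√138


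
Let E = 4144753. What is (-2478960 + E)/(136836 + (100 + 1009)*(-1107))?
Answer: -1665793/1090827 ≈ -1.5271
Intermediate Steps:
(-2478960 + E)/(136836 + (100 + 1009)*(-1107)) = (-2478960 + 4144753)/(136836 + (100 + 1009)*(-1107)) = 1665793/(136836 + 1109*(-1107)) = 1665793/(136836 - 1227663) = 1665793/(-1090827) = 1665793*(-1/1090827) = -1665793/1090827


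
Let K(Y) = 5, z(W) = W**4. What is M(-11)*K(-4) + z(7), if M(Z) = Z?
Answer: 2346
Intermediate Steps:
M(-11)*K(-4) + z(7) = -11*5 + 7**4 = -55 + 2401 = 2346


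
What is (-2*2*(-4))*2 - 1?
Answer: 31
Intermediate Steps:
(-2*2*(-4))*2 - 1 = -4*(-4)*2 - 1 = 16*2 - 1 = 32 - 1 = 31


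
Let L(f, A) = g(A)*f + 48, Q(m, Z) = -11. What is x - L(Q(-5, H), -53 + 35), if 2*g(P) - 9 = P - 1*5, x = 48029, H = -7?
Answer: 47904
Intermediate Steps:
g(P) = 2 + P/2 (g(P) = 9/2 + (P - 1*5)/2 = 9/2 + (P - 5)/2 = 9/2 + (-5 + P)/2 = 9/2 + (-5/2 + P/2) = 2 + P/2)
L(f, A) = 48 + f*(2 + A/2) (L(f, A) = (2 + A/2)*f + 48 = f*(2 + A/2) + 48 = 48 + f*(2 + A/2))
x - L(Q(-5, H), -53 + 35) = 48029 - (48 + (1/2)*(-11)*(4 + (-53 + 35))) = 48029 - (48 + (1/2)*(-11)*(4 - 18)) = 48029 - (48 + (1/2)*(-11)*(-14)) = 48029 - (48 + 77) = 48029 - 1*125 = 48029 - 125 = 47904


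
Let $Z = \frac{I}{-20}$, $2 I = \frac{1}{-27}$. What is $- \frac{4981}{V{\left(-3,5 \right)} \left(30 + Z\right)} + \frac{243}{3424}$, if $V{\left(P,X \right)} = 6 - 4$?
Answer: $- \frac{9201796317}{110941024} \approx -82.943$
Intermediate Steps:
$V{\left(P,X \right)} = 2$ ($V{\left(P,X \right)} = 6 - 4 = 2$)
$I = - \frac{1}{54}$ ($I = \frac{1}{2 \left(-27\right)} = \frac{1}{2} \left(- \frac{1}{27}\right) = - \frac{1}{54} \approx -0.018519$)
$Z = \frac{1}{1080}$ ($Z = - \frac{1}{54 \left(-20\right)} = \left(- \frac{1}{54}\right) \left(- \frac{1}{20}\right) = \frac{1}{1080} \approx 0.00092593$)
$- \frac{4981}{V{\left(-3,5 \right)} \left(30 + Z\right)} + \frac{243}{3424} = - \frac{4981}{2 \left(30 + \frac{1}{1080}\right)} + \frac{243}{3424} = - \frac{4981}{2 \cdot \frac{32401}{1080}} + 243 \cdot \frac{1}{3424} = - \frac{4981}{\frac{32401}{540}} + \frac{243}{3424} = \left(-4981\right) \frac{540}{32401} + \frac{243}{3424} = - \frac{2689740}{32401} + \frac{243}{3424} = - \frac{9201796317}{110941024}$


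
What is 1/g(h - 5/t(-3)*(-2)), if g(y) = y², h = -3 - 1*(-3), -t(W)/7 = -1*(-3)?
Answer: 441/100 ≈ 4.4100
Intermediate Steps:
t(W) = -21 (t(W) = -(-7)*(-3) = -7*3 = -21)
h = 0 (h = -3 + 3 = 0)
1/g(h - 5/t(-3)*(-2)) = 1/((0 - 5/(-21)*(-2))²) = 1/((0 - 5*(-1/21)*(-2))²) = 1/((0 + (5/21)*(-2))²) = 1/((0 - 10/21)²) = 1/((-10/21)²) = 1/(100/441) = 441/100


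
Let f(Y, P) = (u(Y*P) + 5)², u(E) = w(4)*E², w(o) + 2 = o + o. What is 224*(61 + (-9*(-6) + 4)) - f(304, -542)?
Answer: -26533465810452490749945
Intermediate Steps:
w(o) = -2 + 2*o (w(o) = -2 + (o + o) = -2 + 2*o)
u(E) = 6*E² (u(E) = (-2 + 2*4)*E² = (-2 + 8)*E² = 6*E²)
f(Y, P) = (5 + 6*P²*Y²)² (f(Y, P) = (6*(Y*P)² + 5)² = (6*(P*Y)² + 5)² = (6*(P²*Y²) + 5)² = (6*P²*Y² + 5)² = (5 + 6*P²*Y²)²)
224*(61 + (-9*(-6) + 4)) - f(304, -542) = 224*(61 + (-9*(-6) + 4)) - (5 + 6*(-542)²*304²)² = 224*(61 + (54 + 4)) - (5 + 6*293764*92416)² = 224*(61 + 58) - (5 + 162890962944)² = 224*119 - 1*162890962949² = 26656 - 1*26533465810452490776601 = 26656 - 26533465810452490776601 = -26533465810452490749945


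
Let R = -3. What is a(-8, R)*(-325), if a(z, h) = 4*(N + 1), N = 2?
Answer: -3900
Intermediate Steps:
a(z, h) = 12 (a(z, h) = 4*(2 + 1) = 4*3 = 12)
a(-8, R)*(-325) = 12*(-325) = -3900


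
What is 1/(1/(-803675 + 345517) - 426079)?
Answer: -458158/195211502483 ≈ -2.3470e-6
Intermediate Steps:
1/(1/(-803675 + 345517) - 426079) = 1/(1/(-458158) - 426079) = 1/(-1/458158 - 426079) = 1/(-195211502483/458158) = -458158/195211502483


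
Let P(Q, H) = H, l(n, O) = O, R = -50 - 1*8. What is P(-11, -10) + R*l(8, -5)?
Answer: 280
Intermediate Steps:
R = -58 (R = -50 - 8 = -58)
P(-11, -10) + R*l(8, -5) = -10 - 58*(-5) = -10 + 290 = 280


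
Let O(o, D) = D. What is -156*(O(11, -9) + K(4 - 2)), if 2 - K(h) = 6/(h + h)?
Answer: 1326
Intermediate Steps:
K(h) = 2 - 3/h (K(h) = 2 - 6/(h + h) = 2 - 6/(2*h) = 2 - 1/(2*h)*6 = 2 - 3/h)
-156*(O(11, -9) + K(4 - 2)) = -156*(-9 + (2 - 3/(4 - 2))) = -156*(-9 + (2 - 3/2)) = -156*(-9 + ½) = -156*(-17/2) = 1326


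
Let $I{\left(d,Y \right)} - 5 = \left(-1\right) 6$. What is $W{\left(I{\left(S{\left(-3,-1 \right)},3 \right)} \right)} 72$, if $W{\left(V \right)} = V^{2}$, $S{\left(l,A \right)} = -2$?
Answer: $72$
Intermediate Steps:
$I{\left(d,Y \right)} = -1$ ($I{\left(d,Y \right)} = 5 - 6 = -1$)
$W{\left(I{\left(S{\left(-3,-1 \right)},3 \right)} \right)} 72 = \left(-1\right)^{2} \cdot 72 = 1 \cdot 72 = 72$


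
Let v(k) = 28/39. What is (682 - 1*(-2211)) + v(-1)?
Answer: 112855/39 ≈ 2893.7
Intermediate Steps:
v(k) = 28/39 (v(k) = 28*(1/39) = 28/39)
(682 - 1*(-2211)) + v(-1) = (682 - 1*(-2211)) + 28/39 = (682 + 2211) + 28/39 = 2893 + 28/39 = 112855/39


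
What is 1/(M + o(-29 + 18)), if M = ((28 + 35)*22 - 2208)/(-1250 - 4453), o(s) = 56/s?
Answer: -20911/103442 ≈ -0.20215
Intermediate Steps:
M = 274/1901 (M = (63*22 - 2208)/(-5703) = (1386 - 2208)*(-1/5703) = -822*(-1/5703) = 274/1901 ≈ 0.14413)
1/(M + o(-29 + 18)) = 1/(274/1901 + 56/(-29 + 18)) = 1/(274/1901 + 56/(-11)) = 1/(274/1901 + 56*(-1/11)) = 1/(274/1901 - 56/11) = 1/(-103442/20911) = -20911/103442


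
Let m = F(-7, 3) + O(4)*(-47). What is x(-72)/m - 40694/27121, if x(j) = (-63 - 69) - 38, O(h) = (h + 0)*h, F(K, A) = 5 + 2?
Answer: -5141292/4041029 ≈ -1.2723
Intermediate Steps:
F(K, A) = 7
O(h) = h² (O(h) = h*h = h²)
m = -745 (m = 7 + 4²*(-47) = 7 + 16*(-47) = 7 - 752 = -745)
x(j) = -170 (x(j) = -132 - 38 = -170)
x(-72)/m - 40694/27121 = -170/(-745) - 40694/27121 = -170*(-1/745) - 40694*1/27121 = 34/149 - 40694/27121 = -5141292/4041029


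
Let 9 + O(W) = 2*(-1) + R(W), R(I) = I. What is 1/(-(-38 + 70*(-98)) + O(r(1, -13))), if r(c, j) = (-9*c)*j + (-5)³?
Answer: 1/6879 ≈ 0.00014537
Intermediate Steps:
r(c, j) = -125 - 9*c*j (r(c, j) = -9*c*j - 125 = -125 - 9*c*j)
O(W) = -11 + W (O(W) = -9 + (2*(-1) + W) = -9 + (-2 + W) = -11 + W)
1/(-(-38 + 70*(-98)) + O(r(1, -13))) = 1/(-(-38 + 70*(-98)) + (-11 + (-125 - 9*1*(-13)))) = 1/(-(-38 - 6860) + (-11 + (-125 + 117))) = 1/(-1*(-6898) + (-11 - 8)) = 1/(6898 - 19) = 1/6879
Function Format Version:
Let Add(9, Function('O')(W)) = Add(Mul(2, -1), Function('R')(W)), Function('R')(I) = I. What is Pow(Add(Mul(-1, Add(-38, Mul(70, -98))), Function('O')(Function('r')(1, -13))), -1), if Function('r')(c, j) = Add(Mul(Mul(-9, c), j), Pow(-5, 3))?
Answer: Rational(1, 6879) ≈ 0.00014537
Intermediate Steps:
Function('r')(c, j) = Add(-125, Mul(-9, c, j)) (Function('r')(c, j) = Add(Mul(-9, c, j), -125) = Add(-125, Mul(-9, c, j)))
Function('O')(W) = Add(-11, W) (Function('O')(W) = Add(-9, Add(Mul(2, -1), W)) = Add(-9, Add(-2, W)) = Add(-11, W))
Pow(Add(Mul(-1, Add(-38, Mul(70, -98))), Function('O')(Function('r')(1, -13))), -1) = Pow(Add(Mul(-1, Add(-38, Mul(70, -98))), Add(-11, Add(-125, Mul(-9, 1, -13)))), -1) = Pow(Add(Mul(-1, Add(-38, -6860)), Add(-11, Add(-125, 117))), -1) = Pow(Add(Mul(-1, -6898), Add(-11, -8)), -1) = Pow(Add(6898, -19), -1) = Pow(6879, -1) = Rational(1, 6879)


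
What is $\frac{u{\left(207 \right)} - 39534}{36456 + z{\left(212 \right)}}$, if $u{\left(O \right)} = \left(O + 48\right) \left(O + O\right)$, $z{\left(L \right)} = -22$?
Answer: $\frac{33018}{18217} \approx 1.8125$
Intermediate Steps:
$u{\left(O \right)} = 2 O \left(48 + O\right)$ ($u{\left(O \right)} = \left(48 + O\right) 2 O = 2 O \left(48 + O\right)$)
$\frac{u{\left(207 \right)} - 39534}{36456 + z{\left(212 \right)}} = \frac{2 \cdot 207 \left(48 + 207\right) - 39534}{36456 - 22} = \frac{2 \cdot 207 \cdot 255 - 39534}{36434} = \left(105570 - 39534\right) \frac{1}{36434} = 66036 \cdot \frac{1}{36434} = \frac{33018}{18217}$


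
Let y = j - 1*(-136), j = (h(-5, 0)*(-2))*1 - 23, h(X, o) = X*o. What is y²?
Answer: 12769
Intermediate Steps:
j = -23 (j = (-5*0*(-2))*1 - 23 = (0*(-2))*1 - 23 = 0*1 - 23 = 0 - 23 = -23)
y = 113 (y = -23 - 1*(-136) = -23 + 136 = 113)
y² = 113² = 12769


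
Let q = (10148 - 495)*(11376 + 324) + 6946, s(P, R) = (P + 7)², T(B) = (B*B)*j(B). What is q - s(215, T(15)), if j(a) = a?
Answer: 112897762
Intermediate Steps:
T(B) = B³ (T(B) = (B*B)*B = B²*B = B³)
s(P, R) = (7 + P)²
q = 112947046 (q = 9653*11700 + 6946 = 112940100 + 6946 = 112947046)
q - s(215, T(15)) = 112947046 - (7 + 215)² = 112947046 - 1*222² = 112947046 - 1*49284 = 112947046 - 49284 = 112897762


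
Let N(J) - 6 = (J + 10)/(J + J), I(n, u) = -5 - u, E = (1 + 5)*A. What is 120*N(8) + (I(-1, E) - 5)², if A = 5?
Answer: 2455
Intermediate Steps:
E = 30 (E = (1 + 5)*5 = 6*5 = 30)
N(J) = 6 + (10 + J)/(2*J) (N(J) = 6 + (J + 10)/(J + J) = 6 + (10 + J)/((2*J)) = 6 + (10 + J)*(1/(2*J)) = 6 + (10 + J)/(2*J))
120*N(8) + (I(-1, E) - 5)² = 120*(13/2 + 5/8) + ((-5 - 1*30) - 5)² = 120*(13/2 + 5*(⅛)) + ((-5 - 30) - 5)² = 120*(13/2 + 5/8) + (-35 - 5)² = 120*(57/8) + (-40)² = 855 + 1600 = 2455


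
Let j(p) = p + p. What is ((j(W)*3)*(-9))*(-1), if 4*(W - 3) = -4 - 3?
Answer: 135/2 ≈ 67.500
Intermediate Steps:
W = 5/4 (W = 3 + (-4 - 3)/4 = 3 + (¼)*(-7) = 3 - 7/4 = 5/4 ≈ 1.2500)
j(p) = 2*p
((j(W)*3)*(-9))*(-1) = (((2*(5/4))*3)*(-9))*(-1) = (((5/2)*3)*(-9))*(-1) = ((15/2)*(-9))*(-1) = -135/2*(-1) = 135/2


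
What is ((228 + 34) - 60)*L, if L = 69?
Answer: 13938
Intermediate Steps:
((228 + 34) - 60)*L = ((228 + 34) - 60)*69 = (262 - 60)*69 = 202*69 = 13938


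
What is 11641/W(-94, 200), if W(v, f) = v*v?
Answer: 11641/8836 ≈ 1.3175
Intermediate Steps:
W(v, f) = v²
11641/W(-94, 200) = 11641/((-94)²) = 11641/8836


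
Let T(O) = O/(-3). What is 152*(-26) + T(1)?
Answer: -11857/3 ≈ -3952.3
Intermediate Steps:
T(O) = -O/3 (T(O) = O*(-1/3) = -O/3)
152*(-26) + T(1) = 152*(-26) - 1/3*1 = -3952 - 1/3 = -11857/3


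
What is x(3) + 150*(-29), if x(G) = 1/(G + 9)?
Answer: -52199/12 ≈ -4349.9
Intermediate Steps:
x(G) = 1/(9 + G)
x(3) + 150*(-29) = 1/(9 + 3) + 150*(-29) = 1/12 - 4350 = -52199/12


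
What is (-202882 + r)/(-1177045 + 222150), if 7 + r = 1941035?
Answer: -1738146/954895 ≈ -1.8202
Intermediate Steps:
r = 1941028 (r = -7 + 1941035 = 1941028)
(-202882 + r)/(-1177045 + 222150) = (-202882 + 1941028)/(-1177045 + 222150) = 1738146/(-954895) = 1738146*(-1/954895) = -1738146/954895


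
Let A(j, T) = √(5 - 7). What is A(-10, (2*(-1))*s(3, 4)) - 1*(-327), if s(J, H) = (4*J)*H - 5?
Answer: 327 + I*√2 ≈ 327.0 + 1.4142*I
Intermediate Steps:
s(J, H) = -5 + 4*H*J (s(J, H) = 4*H*J - 5 = -5 + 4*H*J)
A(j, T) = I*√2 (A(j, T) = √(-2) = I*√2)
A(-10, (2*(-1))*s(3, 4)) - 1*(-327) = I*√2 - 1*(-327) = I*√2 + 327 = 327 + I*√2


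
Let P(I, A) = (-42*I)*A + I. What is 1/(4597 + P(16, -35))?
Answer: 1/28133 ≈ 3.5545e-5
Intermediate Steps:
P(I, A) = I - 42*A*I (P(I, A) = -42*A*I + I = I - 42*A*I)
1/(4597 + P(16, -35)) = 1/(4597 + 16*(1 - 42*(-35))) = 1/(4597 + 16*(1 + 1470)) = 1/(4597 + 16*1471) = 1/(4597 + 23536) = 1/28133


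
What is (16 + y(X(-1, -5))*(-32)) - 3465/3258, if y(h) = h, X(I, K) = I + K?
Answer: 74911/362 ≈ 206.94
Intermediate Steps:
(16 + y(X(-1, -5))*(-32)) - 3465/3258 = (16 + (-1 - 5)*(-32)) - 3465/3258 = (16 - 6*(-32)) - 3465/3258 = (16 + 192) - 1*385/362 = 208 - 385/362 = 74911/362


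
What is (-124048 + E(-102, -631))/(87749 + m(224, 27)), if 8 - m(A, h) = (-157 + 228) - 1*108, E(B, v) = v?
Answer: -124679/87794 ≈ -1.4201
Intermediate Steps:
m(A, h) = 45 (m(A, h) = 8 - ((-157 + 228) - 1*108) = 8 - (71 - 108) = 8 - 1*(-37) = 8 + 37 = 45)
(-124048 + E(-102, -631))/(87749 + m(224, 27)) = (-124048 - 631)/(87749 + 45) = -124679/87794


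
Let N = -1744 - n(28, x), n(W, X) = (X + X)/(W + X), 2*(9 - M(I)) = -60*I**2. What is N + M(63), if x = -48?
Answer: 586651/5 ≈ 1.1733e+5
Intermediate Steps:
M(I) = 9 + 30*I**2 (M(I) = 9 - (-30)*I**2 = 9 + 30*I**2)
n(W, X) = 2*X/(W + X) (n(W, X) = (2*X)/(W + X) = 2*X/(W + X))
N = -8744/5 (N = -1744 - 2*(-48)/(28 - 48) = -1744 - 2*(-48)/(-20) = -1744 - 2*(-48)*(-1)/20 = -1744 - 1*24/5 = -1744 - 24/5 = -8744/5 ≈ -1748.8)
N + M(63) = -8744/5 + (9 + 30*63**2) = -8744/5 + (9 + 30*3969) = -8744/5 + (9 + 119070) = -8744/5 + 119079 = 586651/5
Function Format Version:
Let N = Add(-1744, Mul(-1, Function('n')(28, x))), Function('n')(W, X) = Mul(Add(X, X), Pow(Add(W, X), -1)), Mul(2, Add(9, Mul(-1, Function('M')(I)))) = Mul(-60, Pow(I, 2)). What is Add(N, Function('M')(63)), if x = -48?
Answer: Rational(586651, 5) ≈ 1.1733e+5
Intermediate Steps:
Function('M')(I) = Add(9, Mul(30, Pow(I, 2))) (Function('M')(I) = Add(9, Mul(Rational(-1, 2), Mul(-60, Pow(I, 2)))) = Add(9, Mul(30, Pow(I, 2))))
Function('n')(W, X) = Mul(2, X, Pow(Add(W, X), -1)) (Function('n')(W, X) = Mul(Mul(2, X), Pow(Add(W, X), -1)) = Mul(2, X, Pow(Add(W, X), -1)))
N = Rational(-8744, 5) (N = Add(-1744, Mul(-1, Mul(2, -48, Pow(Add(28, -48), -1)))) = Add(-1744, Mul(-1, Mul(2, -48, Pow(-20, -1)))) = Add(-1744, Mul(-1, Mul(2, -48, Rational(-1, 20)))) = Add(-1744, Mul(-1, Rational(24, 5))) = Add(-1744, Rational(-24, 5)) = Rational(-8744, 5) ≈ -1748.8)
Add(N, Function('M')(63)) = Add(Rational(-8744, 5), Add(9, Mul(30, Pow(63, 2)))) = Add(Rational(-8744, 5), Add(9, Mul(30, 3969))) = Add(Rational(-8744, 5), Add(9, 119070)) = Add(Rational(-8744, 5), 119079) = Rational(586651, 5)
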